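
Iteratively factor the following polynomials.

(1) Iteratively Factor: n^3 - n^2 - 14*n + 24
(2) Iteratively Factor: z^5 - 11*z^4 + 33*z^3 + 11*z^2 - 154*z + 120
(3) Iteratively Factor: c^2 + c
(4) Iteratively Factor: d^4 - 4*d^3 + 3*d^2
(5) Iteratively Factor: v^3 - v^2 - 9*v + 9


(1) = (n + 4)*(n^2 - 5*n + 6) = (n - 2)*(n + 4)*(n - 3)
(2) = (z - 5)*(z^4 - 6*z^3 + 3*z^2 + 26*z - 24) = (z - 5)*(z - 4)*(z^3 - 2*z^2 - 5*z + 6) = (z - 5)*(z - 4)*(z - 1)*(z^2 - z - 6) = (z - 5)*(z - 4)*(z - 3)*(z - 1)*(z + 2)
(3) = (c + 1)*(c)
(4) = (d - 3)*(d^3 - d^2) = (d - 3)*(d - 1)*(d^2) = d*(d - 3)*(d - 1)*(d)
(5) = (v + 3)*(v^2 - 4*v + 3) = (v - 3)*(v + 3)*(v - 1)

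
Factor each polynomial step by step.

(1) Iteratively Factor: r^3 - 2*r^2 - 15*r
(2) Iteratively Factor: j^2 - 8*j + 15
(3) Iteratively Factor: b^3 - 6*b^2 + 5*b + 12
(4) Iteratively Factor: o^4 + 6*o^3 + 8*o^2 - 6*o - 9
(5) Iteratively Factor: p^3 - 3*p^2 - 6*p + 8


(1) = (r)*(r^2 - 2*r - 15) = r*(r + 3)*(r - 5)
(2) = (j - 3)*(j - 5)
(3) = (b - 3)*(b^2 - 3*b - 4) = (b - 4)*(b - 3)*(b + 1)
(4) = (o - 1)*(o^3 + 7*o^2 + 15*o + 9) = (o - 1)*(o + 1)*(o^2 + 6*o + 9) = (o - 1)*(o + 1)*(o + 3)*(o + 3)
(5) = (p + 2)*(p^2 - 5*p + 4) = (p - 4)*(p + 2)*(p - 1)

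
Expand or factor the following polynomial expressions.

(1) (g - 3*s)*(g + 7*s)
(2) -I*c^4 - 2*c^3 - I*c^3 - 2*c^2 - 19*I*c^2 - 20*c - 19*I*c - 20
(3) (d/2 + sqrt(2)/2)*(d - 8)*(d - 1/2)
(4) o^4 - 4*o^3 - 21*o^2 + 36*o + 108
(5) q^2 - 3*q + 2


(1) = g^2 + 4*g*s - 21*s^2
(2) = (c - 5*I)*(c - I)*(c + 4*I)*(-I*c - I)
(3) = d^3/2 - 17*d^2/4 + sqrt(2)*d^2/2 - 17*sqrt(2)*d/4 + 2*d + 2*sqrt(2)
(4) = (o - 6)*(o - 3)*(o + 2)*(o + 3)
(5) = (q - 2)*(q - 1)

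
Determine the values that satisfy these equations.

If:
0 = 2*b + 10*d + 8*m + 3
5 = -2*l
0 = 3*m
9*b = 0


Then:
b = 0
d = -3/10
l = -5/2
m = 0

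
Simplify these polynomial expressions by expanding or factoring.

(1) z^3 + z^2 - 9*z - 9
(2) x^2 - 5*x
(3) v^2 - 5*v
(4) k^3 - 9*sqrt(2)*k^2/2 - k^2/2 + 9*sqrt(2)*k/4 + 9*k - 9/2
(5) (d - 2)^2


(1) = (z - 3)*(z + 1)*(z + 3)
(2) = x*(x - 5)
(3) = v*(v - 5)
(4) = (k - 1/2)*(k - 3*sqrt(2))*(k - 3*sqrt(2)/2)
(5) = d^2 - 4*d + 4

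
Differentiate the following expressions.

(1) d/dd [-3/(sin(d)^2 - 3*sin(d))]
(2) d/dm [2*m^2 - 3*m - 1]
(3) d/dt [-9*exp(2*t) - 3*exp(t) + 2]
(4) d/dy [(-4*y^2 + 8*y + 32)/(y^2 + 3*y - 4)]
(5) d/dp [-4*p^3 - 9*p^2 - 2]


(1) = 3*(2*sin(d) - 3)*cos(d)/((sin(d) - 3)^2*sin(d)^2)
(2) = 4*m - 3
(3) = (-18*exp(t) - 3)*exp(t)
(4) = 4*(-5*y^2 - 8*y - 32)/(y^4 + 6*y^3 + y^2 - 24*y + 16)
(5) = 6*p*(-2*p - 3)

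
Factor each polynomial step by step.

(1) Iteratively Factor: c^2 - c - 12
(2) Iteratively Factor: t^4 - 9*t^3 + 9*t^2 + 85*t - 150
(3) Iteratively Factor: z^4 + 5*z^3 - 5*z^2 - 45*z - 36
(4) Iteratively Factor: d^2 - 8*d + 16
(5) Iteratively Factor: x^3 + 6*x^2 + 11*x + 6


(1) = (c - 4)*(c + 3)
(2) = (t - 2)*(t^3 - 7*t^2 - 5*t + 75) = (t - 5)*(t - 2)*(t^2 - 2*t - 15) = (t - 5)*(t - 2)*(t + 3)*(t - 5)
(3) = (z - 3)*(z^3 + 8*z^2 + 19*z + 12) = (z - 3)*(z + 1)*(z^2 + 7*z + 12) = (z - 3)*(z + 1)*(z + 4)*(z + 3)
(4) = (d - 4)*(d - 4)
(5) = (x + 2)*(x^2 + 4*x + 3) = (x + 1)*(x + 2)*(x + 3)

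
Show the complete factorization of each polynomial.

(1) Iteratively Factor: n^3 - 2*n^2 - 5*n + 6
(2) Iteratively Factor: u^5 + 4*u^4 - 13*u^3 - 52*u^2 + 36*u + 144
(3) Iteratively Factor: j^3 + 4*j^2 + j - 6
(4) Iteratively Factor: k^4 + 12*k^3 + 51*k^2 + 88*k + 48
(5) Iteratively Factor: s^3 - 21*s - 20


(1) = (n + 2)*(n^2 - 4*n + 3) = (n - 3)*(n + 2)*(n - 1)
(2) = (u + 2)*(u^4 + 2*u^3 - 17*u^2 - 18*u + 72) = (u + 2)*(u + 4)*(u^3 - 2*u^2 - 9*u + 18) = (u - 2)*(u + 2)*(u + 4)*(u^2 - 9) = (u - 3)*(u - 2)*(u + 2)*(u + 4)*(u + 3)
(3) = (j + 3)*(j^2 + j - 2) = (j + 2)*(j + 3)*(j - 1)
(4) = (k + 4)*(k^3 + 8*k^2 + 19*k + 12) = (k + 4)^2*(k^2 + 4*k + 3) = (k + 3)*(k + 4)^2*(k + 1)
(5) = (s + 1)*(s^2 - s - 20) = (s - 5)*(s + 1)*(s + 4)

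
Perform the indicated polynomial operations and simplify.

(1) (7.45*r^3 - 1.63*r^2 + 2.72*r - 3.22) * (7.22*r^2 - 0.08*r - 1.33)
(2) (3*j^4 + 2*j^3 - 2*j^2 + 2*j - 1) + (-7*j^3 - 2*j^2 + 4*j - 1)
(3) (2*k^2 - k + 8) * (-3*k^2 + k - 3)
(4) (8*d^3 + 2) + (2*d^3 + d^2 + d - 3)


(1) = 53.789*r^5 - 12.3646*r^4 + 9.8603*r^3 - 21.2981*r^2 - 3.36*r + 4.2826
(2) = 3*j^4 - 5*j^3 - 4*j^2 + 6*j - 2
(3) = -6*k^4 + 5*k^3 - 31*k^2 + 11*k - 24
(4) = 10*d^3 + d^2 + d - 1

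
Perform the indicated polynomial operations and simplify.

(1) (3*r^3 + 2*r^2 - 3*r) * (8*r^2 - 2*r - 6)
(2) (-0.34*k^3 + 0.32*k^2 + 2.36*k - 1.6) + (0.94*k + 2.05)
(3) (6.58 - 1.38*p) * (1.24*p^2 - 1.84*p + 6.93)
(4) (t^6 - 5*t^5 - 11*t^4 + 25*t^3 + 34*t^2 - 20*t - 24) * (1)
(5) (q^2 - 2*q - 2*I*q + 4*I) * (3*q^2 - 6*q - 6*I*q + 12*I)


(1) = 24*r^5 + 10*r^4 - 46*r^3 - 6*r^2 + 18*r
(2) = -0.34*k^3 + 0.32*k^2 + 3.3*k + 0.45
(3) = -1.7112*p^3 + 10.6984*p^2 - 21.6706*p + 45.5994
(4) = t^6 - 5*t^5 - 11*t^4 + 25*t^3 + 34*t^2 - 20*t - 24
(5) = 3*q^4 - 12*q^3 - 12*I*q^3 + 48*I*q^2 + 48*q - 48*I*q - 48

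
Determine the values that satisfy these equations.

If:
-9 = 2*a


Then:
a = -9/2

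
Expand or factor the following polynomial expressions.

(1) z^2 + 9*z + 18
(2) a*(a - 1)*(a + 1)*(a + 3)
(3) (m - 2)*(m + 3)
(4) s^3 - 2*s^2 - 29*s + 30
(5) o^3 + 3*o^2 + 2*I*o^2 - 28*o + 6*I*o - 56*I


(1) = (z + 3)*(z + 6)
(2) = a^4 + 3*a^3 - a^2 - 3*a
(3) = m^2 + m - 6
(4) = (s - 6)*(s - 1)*(s + 5)
(5) = (o - 4)*(o + 7)*(o + 2*I)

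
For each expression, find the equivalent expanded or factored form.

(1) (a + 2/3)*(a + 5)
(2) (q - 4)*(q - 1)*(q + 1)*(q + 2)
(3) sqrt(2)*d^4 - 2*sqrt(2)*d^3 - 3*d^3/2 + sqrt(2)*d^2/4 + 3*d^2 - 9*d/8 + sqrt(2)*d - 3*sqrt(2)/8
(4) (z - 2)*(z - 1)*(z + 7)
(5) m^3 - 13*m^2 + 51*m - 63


(1) = a^2 + 17*a/3 + 10/3
(2) = q^4 - 2*q^3 - 9*q^2 + 2*q + 8
(3) = (d - 3/2)*(d - 1/2)*(d - sqrt(2))*(sqrt(2)*d + 1/2)
(4) = z^3 + 4*z^2 - 19*z + 14
(5) = (m - 7)*(m - 3)^2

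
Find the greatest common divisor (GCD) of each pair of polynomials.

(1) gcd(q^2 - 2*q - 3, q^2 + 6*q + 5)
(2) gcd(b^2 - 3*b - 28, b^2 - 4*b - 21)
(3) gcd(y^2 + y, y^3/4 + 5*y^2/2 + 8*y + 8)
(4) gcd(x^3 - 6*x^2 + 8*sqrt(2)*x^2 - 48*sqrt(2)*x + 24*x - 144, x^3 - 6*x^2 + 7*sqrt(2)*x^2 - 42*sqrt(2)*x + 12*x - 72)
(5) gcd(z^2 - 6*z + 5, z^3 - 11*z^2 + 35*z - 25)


(1) = q + 1
(2) = b - 7
(3) = gcd(y*(y + 1), (y/4 + 1)*(y + 2)*(y + 4)) = 1
(4) = x^2 + x*(-6 + 6*sqrt(2)) - 36*sqrt(2)
(5) = z^2 - 6*z + 5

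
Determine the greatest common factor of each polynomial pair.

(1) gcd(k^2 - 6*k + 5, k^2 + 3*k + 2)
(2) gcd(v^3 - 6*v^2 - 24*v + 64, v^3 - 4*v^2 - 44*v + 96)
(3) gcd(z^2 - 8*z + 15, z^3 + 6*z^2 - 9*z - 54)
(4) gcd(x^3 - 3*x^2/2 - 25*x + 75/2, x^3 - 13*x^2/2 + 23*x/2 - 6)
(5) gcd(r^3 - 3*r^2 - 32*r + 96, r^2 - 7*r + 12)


(1) = gcd((k - 5)*(k - 1), (k + 1)*(k + 2)) = 1
(2) = gcd((v - 8)*(v - 2)*(v + 4), (v - 8)*(v - 2)*(v + 6)) = v^2 - 10*v + 16
(3) = z - 3
(4) = x - 3/2
(5) = gcd((r - 3)*(r - 4*sqrt(2))*(r + 4*sqrt(2)), (r - 4)*(r - 3)) = r - 3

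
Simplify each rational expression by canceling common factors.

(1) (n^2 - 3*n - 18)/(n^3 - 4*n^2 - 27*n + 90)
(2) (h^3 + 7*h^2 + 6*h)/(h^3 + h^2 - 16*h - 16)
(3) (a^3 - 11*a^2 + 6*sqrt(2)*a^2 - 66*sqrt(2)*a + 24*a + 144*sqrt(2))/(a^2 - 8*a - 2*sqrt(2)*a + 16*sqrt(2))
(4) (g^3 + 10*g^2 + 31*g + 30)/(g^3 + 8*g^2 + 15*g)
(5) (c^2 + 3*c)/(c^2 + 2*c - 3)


(1) = (n + 3)/(n^2 + 2*n - 15)
(2) = (h^2 + 6*h)/(h^2 - 16)
(3) = (a^2 + a*(-3 + 6*sqrt(2)) - 18*sqrt(2))/(a - 2*sqrt(2))
(4) = (g + 2)/g
(5) = c/(c - 1)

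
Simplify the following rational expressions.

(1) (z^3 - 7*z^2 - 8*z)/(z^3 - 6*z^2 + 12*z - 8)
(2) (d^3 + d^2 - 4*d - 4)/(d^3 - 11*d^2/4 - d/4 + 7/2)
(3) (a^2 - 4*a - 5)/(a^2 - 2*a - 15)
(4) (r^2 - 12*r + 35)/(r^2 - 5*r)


(1) = (z^3 - 7*z^2 - 8*z)/(z^3 - 6*z^2 + 12*z - 8)
(2) = (4*d + 8)/(4*d - 7)
(3) = (a + 1)/(a + 3)
(4) = (r - 7)/r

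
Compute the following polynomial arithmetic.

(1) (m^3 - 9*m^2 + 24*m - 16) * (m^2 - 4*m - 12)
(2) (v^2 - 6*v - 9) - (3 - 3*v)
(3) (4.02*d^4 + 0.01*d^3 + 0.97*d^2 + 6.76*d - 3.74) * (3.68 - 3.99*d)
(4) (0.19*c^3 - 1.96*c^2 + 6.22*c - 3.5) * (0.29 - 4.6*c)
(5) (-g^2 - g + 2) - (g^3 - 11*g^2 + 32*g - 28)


(1) = m^5 - 13*m^4 + 48*m^3 - 4*m^2 - 224*m + 192
(2) = v^2 - 3*v - 12
(3) = -16.0398*d^5 + 14.7537*d^4 - 3.8335*d^3 - 23.4028*d^2 + 39.7994*d - 13.7632
(4) = -0.874*c^4 + 9.0711*c^3 - 29.1804*c^2 + 17.9038*c - 1.015
(5) = -g^3 + 10*g^2 - 33*g + 30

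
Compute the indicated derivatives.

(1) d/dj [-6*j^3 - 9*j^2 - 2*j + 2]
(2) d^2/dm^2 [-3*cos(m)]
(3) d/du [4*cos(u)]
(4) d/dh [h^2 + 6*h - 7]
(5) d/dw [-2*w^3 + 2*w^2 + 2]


(1) = -18*j^2 - 18*j - 2
(2) = 3*cos(m)
(3) = -4*sin(u)
(4) = 2*h + 6
(5) = 2*w*(2 - 3*w)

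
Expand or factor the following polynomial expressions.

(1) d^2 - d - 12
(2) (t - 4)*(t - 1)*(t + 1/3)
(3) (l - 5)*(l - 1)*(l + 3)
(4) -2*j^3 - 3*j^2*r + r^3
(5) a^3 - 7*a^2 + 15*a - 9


(1) = (d - 4)*(d + 3)
(2) = t^3 - 14*t^2/3 + 7*t/3 + 4/3
(3) = l^3 - 3*l^2 - 13*l + 15
(4) = (-2*j + r)*(j + r)^2
(5) = (a - 3)^2*(a - 1)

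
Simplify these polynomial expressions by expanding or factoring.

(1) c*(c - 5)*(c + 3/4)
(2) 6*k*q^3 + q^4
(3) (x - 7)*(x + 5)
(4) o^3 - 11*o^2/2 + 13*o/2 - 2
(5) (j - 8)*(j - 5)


(1) = c^3 - 17*c^2/4 - 15*c/4
(2) = q^3*(6*k + q)
(3) = x^2 - 2*x - 35
(4) = (o - 4)*(o - 1)*(o - 1/2)
(5) = j^2 - 13*j + 40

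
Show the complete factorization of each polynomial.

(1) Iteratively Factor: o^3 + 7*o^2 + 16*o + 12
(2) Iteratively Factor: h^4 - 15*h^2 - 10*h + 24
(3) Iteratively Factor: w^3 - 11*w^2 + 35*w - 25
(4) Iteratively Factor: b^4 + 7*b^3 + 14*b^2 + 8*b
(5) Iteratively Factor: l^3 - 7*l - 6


(1) = (o + 2)*(o^2 + 5*o + 6) = (o + 2)^2*(o + 3)
(2) = (h - 4)*(h^3 + 4*h^2 + h - 6) = (h - 4)*(h - 1)*(h^2 + 5*h + 6) = (h - 4)*(h - 1)*(h + 2)*(h + 3)
(3) = (w - 1)*(w^2 - 10*w + 25) = (w - 5)*(w - 1)*(w - 5)
(4) = (b + 4)*(b^3 + 3*b^2 + 2*b) = b*(b + 4)*(b^2 + 3*b + 2) = b*(b + 1)*(b + 4)*(b + 2)
(5) = (l + 1)*(l^2 - l - 6) = (l - 3)*(l + 1)*(l + 2)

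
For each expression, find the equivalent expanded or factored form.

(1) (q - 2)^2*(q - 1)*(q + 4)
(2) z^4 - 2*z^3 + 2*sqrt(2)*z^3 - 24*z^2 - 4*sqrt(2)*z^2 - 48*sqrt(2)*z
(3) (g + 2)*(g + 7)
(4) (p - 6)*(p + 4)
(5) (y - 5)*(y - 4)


(1) = q^4 - q^3 - 12*q^2 + 28*q - 16
(2) = z*(z - 6)*(z + 4)*(z + 2*sqrt(2))
(3) = g^2 + 9*g + 14
(4) = p^2 - 2*p - 24
(5) = y^2 - 9*y + 20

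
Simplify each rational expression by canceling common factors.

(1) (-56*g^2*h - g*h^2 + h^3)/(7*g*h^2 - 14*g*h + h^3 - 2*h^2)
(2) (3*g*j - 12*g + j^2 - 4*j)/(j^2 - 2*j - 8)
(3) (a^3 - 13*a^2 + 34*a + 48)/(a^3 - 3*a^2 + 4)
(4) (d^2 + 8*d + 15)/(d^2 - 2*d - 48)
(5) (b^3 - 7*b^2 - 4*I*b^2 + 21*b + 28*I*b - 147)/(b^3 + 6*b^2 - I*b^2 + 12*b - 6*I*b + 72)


(1) = (-8*g + h)/(h - 2)
(2) = (3*g + j)/(j + 2)
(3) = (a^2 - 14*a + 48)/(a^2 - 4*a + 4)
(4) = (d^2 + 8*d + 15)/(d^2 - 2*d - 48)
(5) = (b^2 + b*(-7 - 7*I) + 49*I)/(b^2 + b*(6 - 4*I) - 24*I)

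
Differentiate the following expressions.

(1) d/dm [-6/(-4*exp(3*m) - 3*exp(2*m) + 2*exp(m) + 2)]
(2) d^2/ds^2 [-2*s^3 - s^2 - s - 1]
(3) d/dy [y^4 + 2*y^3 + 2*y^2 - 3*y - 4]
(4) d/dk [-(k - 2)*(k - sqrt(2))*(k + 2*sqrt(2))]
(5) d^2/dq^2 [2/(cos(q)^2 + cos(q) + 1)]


(1) = (-72*exp(2*m) - 36*exp(m) + 12)*exp(m)/(4*exp(3*m) + 3*exp(2*m) - 2*exp(m) - 2)^2
(2) = -12*s - 2
(3) = 4*y^3 + 6*y^2 + 4*y - 3
(4) = -3*k^2 - 2*sqrt(2)*k + 4*k + 2*sqrt(2) + 4
(5) = 2*(-4*sin(q)^4 - sin(q)^2 + 19*cos(q)/4 - 3*cos(3*q)/4 + 5)/(-sin(q)^2 + cos(q) + 2)^3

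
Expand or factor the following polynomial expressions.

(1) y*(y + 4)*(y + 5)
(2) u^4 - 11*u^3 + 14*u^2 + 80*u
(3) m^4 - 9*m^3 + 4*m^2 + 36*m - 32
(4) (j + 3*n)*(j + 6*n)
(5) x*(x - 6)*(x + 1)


(1) = y^3 + 9*y^2 + 20*y
(2) = u*(u - 8)*(u - 5)*(u + 2)
(3) = (m - 8)*(m - 2)*(m - 1)*(m + 2)
(4) = j^2 + 9*j*n + 18*n^2
(5) = x^3 - 5*x^2 - 6*x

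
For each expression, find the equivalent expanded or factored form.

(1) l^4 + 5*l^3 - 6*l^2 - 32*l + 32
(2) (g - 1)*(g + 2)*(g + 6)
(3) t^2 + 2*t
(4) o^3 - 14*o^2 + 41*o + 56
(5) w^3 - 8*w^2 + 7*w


(1) = (l - 2)*(l - 1)*(l + 4)^2
(2) = g^3 + 7*g^2 + 4*g - 12
(3) = t*(t + 2)
(4) = (o - 8)*(o - 7)*(o + 1)
(5) = w*(w - 7)*(w - 1)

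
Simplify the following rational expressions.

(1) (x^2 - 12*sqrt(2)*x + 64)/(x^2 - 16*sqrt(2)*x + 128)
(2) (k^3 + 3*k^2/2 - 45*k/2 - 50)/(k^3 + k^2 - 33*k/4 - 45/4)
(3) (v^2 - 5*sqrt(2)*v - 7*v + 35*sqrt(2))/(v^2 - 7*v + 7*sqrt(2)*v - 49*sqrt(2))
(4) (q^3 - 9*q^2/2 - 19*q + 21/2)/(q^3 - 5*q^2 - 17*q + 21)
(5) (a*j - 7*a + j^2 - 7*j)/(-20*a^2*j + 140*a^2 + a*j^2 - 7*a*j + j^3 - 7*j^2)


(1) = (x - 4*sqrt(2))/(x - 8*sqrt(2))
(2) = (2*k^2 - 2*k - 40)/(2*k^2 - 3*k - 9)
(3) = (v - 5*sqrt(2))/(v + 7*sqrt(2))
(4) = (2*q - 1)/(2*q - 2)
(5) = (-a - j)/(20*a^2 - a*j - j^2)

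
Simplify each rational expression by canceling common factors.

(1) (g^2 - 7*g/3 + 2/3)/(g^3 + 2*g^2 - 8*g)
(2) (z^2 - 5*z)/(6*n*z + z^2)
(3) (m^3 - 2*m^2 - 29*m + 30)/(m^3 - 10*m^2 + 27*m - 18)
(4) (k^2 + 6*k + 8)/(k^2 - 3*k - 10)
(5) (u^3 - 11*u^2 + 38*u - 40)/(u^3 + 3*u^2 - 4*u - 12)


(1) = (3*g - 1)/(3*g^2 + 12*g)
(2) = (z - 5)/(6*n + z)
(3) = (m + 5)/(m - 3)
(4) = (k + 4)/(k - 5)
(5) = (u^2 - 9*u + 20)/(u^2 + 5*u + 6)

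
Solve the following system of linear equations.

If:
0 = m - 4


Then:
m = 4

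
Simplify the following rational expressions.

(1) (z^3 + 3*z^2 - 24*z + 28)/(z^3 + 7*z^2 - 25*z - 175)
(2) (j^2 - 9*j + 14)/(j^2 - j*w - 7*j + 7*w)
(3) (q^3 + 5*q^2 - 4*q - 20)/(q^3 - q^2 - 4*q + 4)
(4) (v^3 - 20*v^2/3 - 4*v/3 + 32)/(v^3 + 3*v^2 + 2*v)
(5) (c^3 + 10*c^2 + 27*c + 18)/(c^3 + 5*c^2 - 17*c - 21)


(1) = (z^2 - 4*z + 4)/(z^2 - 25)
(2) = (2 - j)/(-j + w)
(3) = (q + 5)/(q - 1)
(4) = (3*v^2 - 26*v + 48)/(3*v^2 + 3*v)
(5) = (c^2 + 9*c + 18)/(c^2 + 4*c - 21)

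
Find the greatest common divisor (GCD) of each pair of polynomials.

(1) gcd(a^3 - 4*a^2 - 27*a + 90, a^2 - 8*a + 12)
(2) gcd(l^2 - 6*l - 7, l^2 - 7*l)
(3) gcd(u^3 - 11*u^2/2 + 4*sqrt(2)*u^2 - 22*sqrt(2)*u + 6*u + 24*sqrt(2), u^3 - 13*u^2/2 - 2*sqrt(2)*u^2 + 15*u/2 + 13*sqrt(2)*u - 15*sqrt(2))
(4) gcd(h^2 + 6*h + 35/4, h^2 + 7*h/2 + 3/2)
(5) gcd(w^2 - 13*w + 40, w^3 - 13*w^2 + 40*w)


(1) = a - 6
(2) = l - 7
(3) = u - 3/2
(4) = gcd((h + 5/2)*(h + 7/2), (h + 1/2)*(h + 3)) = 1
(5) = w^2 - 13*w + 40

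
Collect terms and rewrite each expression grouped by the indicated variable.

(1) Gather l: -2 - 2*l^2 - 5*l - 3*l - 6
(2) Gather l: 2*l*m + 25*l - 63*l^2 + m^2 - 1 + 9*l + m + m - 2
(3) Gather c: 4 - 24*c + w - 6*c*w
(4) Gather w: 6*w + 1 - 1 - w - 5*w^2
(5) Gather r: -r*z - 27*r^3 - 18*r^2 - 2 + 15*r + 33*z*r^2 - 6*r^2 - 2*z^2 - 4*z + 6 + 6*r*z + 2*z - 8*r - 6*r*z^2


(1) = -2*l^2 - 8*l - 8
(2) = -63*l^2 + l*(2*m + 34) + m^2 + 2*m - 3
(3) = c*(-6*w - 24) + w + 4
(4) = -5*w^2 + 5*w
(5) = -27*r^3 + r^2*(33*z - 24) + r*(-6*z^2 + 5*z + 7) - 2*z^2 - 2*z + 4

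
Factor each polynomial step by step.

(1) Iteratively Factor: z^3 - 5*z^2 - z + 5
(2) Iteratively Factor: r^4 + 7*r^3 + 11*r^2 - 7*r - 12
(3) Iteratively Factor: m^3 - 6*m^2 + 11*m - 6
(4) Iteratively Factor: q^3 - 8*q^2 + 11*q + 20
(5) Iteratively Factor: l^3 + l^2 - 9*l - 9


(1) = (z + 1)*(z^2 - 6*z + 5) = (z - 5)*(z + 1)*(z - 1)
(2) = (r + 3)*(r^3 + 4*r^2 - r - 4) = (r - 1)*(r + 3)*(r^2 + 5*r + 4) = (r - 1)*(r + 1)*(r + 3)*(r + 4)
(3) = (m - 1)*(m^2 - 5*m + 6) = (m - 3)*(m - 1)*(m - 2)
(4) = (q + 1)*(q^2 - 9*q + 20) = (q - 4)*(q + 1)*(q - 5)
(5) = (l - 3)*(l^2 + 4*l + 3) = (l - 3)*(l + 3)*(l + 1)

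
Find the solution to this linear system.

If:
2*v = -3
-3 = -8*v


Then:
No Solution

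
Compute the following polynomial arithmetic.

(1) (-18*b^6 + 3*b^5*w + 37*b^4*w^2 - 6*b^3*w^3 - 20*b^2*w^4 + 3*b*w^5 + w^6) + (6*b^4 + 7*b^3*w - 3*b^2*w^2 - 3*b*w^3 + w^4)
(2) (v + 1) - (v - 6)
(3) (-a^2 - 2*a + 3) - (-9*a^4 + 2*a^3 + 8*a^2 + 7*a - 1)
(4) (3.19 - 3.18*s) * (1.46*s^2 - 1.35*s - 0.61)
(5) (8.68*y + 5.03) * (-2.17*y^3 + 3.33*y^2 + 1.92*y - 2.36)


(1) = -18*b^6 + 3*b^5*w + 37*b^4*w^2 + 6*b^4 - 6*b^3*w^3 + 7*b^3*w - 20*b^2*w^4 - 3*b^2*w^2 + 3*b*w^5 - 3*b*w^3 + w^6 + w^4
(2) = 7
(3) = 9*a^4 - 2*a^3 - 9*a^2 - 9*a + 4
(4) = -4.6428*s^3 + 8.9504*s^2 - 2.3667*s - 1.9459
(5) = -18.8356*y^4 + 17.9893*y^3 + 33.4155*y^2 - 10.8272*y - 11.8708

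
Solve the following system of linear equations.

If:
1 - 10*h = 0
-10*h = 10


Then:
No Solution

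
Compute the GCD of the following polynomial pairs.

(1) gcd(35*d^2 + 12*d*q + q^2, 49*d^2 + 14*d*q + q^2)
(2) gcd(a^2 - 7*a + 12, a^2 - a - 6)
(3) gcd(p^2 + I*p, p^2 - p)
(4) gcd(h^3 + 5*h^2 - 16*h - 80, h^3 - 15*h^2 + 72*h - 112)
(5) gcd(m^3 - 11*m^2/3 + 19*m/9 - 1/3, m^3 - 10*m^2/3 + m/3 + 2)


(1) = 7*d + q
(2) = a - 3
(3) = p
(4) = gcd((h - 4)*(h + 4)*(h + 5), (h - 7)*(h - 4)^2) = h - 4
(5) = gcd((m - 3)*(m - 1/3)^2, (m - 3)*(m - 1)*(m + 2/3)) = m - 3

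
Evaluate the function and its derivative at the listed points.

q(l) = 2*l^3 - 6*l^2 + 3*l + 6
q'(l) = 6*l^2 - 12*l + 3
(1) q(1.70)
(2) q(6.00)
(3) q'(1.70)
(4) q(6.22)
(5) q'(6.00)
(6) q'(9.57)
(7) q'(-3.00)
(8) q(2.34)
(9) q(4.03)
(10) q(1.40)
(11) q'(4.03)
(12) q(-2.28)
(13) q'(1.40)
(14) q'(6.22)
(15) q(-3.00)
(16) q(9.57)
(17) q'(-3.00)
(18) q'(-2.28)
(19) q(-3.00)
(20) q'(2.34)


(1) = 3.59
(2) = 240.00
(3) = -0.06
(4) = 273.81
(5) = 147.00
(6) = 437.67
(7) = 93.00
(8) = 5.79
(9) = 51.55
(10) = 3.93
(11) = 52.09
(12) = -55.74
(13) = -2.04
(14) = 160.49
(15) = -111.00
(16) = 1238.14
(17) = 93.00
(18) = 61.55
(19) = -111.00
(20) = 7.77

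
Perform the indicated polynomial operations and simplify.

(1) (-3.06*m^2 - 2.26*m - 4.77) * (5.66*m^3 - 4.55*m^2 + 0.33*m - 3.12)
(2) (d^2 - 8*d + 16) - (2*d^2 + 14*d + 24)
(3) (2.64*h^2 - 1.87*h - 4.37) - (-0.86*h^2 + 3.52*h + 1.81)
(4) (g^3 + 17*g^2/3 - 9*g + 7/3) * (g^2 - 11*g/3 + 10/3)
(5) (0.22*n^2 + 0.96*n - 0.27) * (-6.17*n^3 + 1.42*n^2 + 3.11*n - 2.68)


(1) = -17.3196*m^5 + 1.1314*m^4 - 17.725*m^3 + 30.5049*m^2 + 5.4771*m + 14.8824
(2) = -d^2 - 22*d - 8
(3) = 3.5*h^2 - 5.39*h - 6.18
(4) = g^5 + 2*g^4 - 238*g^3/9 + 488*g^2/9 - 347*g/9 + 70/9
(5) = -1.3574*n^5 - 5.6108*n^4 + 3.7133*n^3 + 2.0126*n^2 - 3.4125*n + 0.7236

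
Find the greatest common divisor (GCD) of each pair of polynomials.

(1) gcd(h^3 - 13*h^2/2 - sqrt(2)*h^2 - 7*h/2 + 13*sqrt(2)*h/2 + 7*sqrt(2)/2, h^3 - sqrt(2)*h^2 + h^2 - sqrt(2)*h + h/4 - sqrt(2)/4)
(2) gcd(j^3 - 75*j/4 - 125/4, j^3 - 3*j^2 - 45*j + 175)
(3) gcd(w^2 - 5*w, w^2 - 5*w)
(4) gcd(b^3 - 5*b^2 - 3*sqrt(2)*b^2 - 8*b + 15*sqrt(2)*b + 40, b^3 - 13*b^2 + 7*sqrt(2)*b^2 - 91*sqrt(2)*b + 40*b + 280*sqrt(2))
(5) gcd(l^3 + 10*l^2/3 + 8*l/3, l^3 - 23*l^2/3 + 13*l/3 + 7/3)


(1) = gcd((h - 7)*(h + 1/2)*(h - sqrt(2)), (h + 1/2)^2*(h - sqrt(2))) = h^2 + h*(1/2 - sqrt(2)) - sqrt(2)/2
(2) = j - 5
(3) = gcd(w*(w - 5), w*(w - 5)) = w^2 - 5*w
(4) = gcd((b - 5)*(b - 4*sqrt(2))*(b + sqrt(2)), (b - 8)*(b - 5)*(b + 7*sqrt(2))) = b - 5
(5) = 1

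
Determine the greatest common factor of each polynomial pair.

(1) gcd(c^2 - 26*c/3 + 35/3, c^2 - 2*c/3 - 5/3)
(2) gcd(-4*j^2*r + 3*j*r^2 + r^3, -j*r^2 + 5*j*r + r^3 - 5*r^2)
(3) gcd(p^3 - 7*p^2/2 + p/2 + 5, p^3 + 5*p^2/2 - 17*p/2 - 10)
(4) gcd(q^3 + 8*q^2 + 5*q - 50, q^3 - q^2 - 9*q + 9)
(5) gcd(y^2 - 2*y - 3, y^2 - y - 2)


(1) = c - 5/3
(2) = gcd(r*(-j + r)*(4*j + r), r*(-j + r)*(r - 5)) = -j*r + r^2
(3) = p^2 - 3*p/2 - 5/2
(4) = 1
(5) = y + 1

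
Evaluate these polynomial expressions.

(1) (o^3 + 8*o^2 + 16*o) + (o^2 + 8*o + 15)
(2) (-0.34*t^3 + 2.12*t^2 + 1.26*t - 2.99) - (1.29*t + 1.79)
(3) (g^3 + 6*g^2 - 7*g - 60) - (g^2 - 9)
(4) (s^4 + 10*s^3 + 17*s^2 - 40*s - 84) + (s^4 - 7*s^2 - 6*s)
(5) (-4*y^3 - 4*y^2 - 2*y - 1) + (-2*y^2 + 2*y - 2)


(1) = o^3 + 9*o^2 + 24*o + 15
(2) = -0.34*t^3 + 2.12*t^2 - 0.03*t - 4.78
(3) = g^3 + 5*g^2 - 7*g - 51
(4) = 2*s^4 + 10*s^3 + 10*s^2 - 46*s - 84
(5) = -4*y^3 - 6*y^2 - 3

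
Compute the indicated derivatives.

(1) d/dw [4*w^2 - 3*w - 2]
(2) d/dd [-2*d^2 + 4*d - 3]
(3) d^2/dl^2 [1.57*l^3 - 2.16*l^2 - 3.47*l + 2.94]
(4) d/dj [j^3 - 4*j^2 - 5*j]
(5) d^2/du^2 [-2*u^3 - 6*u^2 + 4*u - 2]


(1) = 8*w - 3
(2) = 4 - 4*d
(3) = 9.42*l - 4.32
(4) = 3*j^2 - 8*j - 5
(5) = -12*u - 12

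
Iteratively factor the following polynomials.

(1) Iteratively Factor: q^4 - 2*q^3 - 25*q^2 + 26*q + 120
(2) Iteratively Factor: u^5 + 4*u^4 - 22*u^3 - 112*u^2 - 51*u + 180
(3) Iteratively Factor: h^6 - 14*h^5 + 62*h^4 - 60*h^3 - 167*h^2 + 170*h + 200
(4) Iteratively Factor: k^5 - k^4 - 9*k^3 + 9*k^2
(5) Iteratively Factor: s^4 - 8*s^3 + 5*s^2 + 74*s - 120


(1) = (q - 5)*(q^3 + 3*q^2 - 10*q - 24) = (q - 5)*(q - 3)*(q^2 + 6*q + 8) = (q - 5)*(q - 3)*(q + 4)*(q + 2)
(2) = (u + 4)*(u^4 - 22*u^2 - 24*u + 45) = (u - 1)*(u + 4)*(u^3 + u^2 - 21*u - 45) = (u - 1)*(u + 3)*(u + 4)*(u^2 - 2*u - 15) = (u - 5)*(u - 1)*(u + 3)*(u + 4)*(u + 3)
(3) = (h - 5)*(h^5 - 9*h^4 + 17*h^3 + 25*h^2 - 42*h - 40) = (h - 5)*(h - 2)*(h^4 - 7*h^3 + 3*h^2 + 31*h + 20) = (h - 5)*(h - 2)*(h + 1)*(h^3 - 8*h^2 + 11*h + 20) = (h - 5)^2*(h - 2)*(h + 1)*(h^2 - 3*h - 4) = (h - 5)^2*(h - 2)*(h + 1)^2*(h - 4)
(4) = (k - 3)*(k^4 + 2*k^3 - 3*k^2) = k*(k - 3)*(k^3 + 2*k^2 - 3*k) = k*(k - 3)*(k - 1)*(k^2 + 3*k) = k*(k - 3)*(k - 1)*(k + 3)*(k)
(5) = (s - 2)*(s^3 - 6*s^2 - 7*s + 60) = (s - 4)*(s - 2)*(s^2 - 2*s - 15) = (s - 4)*(s - 2)*(s + 3)*(s - 5)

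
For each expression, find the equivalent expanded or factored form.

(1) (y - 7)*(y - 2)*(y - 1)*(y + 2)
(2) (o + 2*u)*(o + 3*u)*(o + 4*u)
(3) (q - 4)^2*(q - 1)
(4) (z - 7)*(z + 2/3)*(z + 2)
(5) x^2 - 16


(1) = y^4 - 8*y^3 + 3*y^2 + 32*y - 28
(2) = o^3 + 9*o^2*u + 26*o*u^2 + 24*u^3
(3) = q^3 - 9*q^2 + 24*q - 16
(4) = z^3 - 13*z^2/3 - 52*z/3 - 28/3
(5) = (x - 4)*(x + 4)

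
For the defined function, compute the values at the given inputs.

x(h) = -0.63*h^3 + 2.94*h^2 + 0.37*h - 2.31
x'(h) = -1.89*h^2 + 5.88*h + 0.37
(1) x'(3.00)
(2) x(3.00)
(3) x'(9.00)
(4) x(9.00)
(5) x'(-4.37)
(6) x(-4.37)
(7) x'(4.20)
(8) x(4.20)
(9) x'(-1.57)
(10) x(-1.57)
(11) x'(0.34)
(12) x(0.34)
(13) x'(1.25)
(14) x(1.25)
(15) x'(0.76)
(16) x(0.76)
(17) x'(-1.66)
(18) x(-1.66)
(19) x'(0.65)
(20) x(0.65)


(1) = 1.00
(2) = 8.25
(3) = -99.80
(4) = -220.11
(5) = -61.42
(6) = 104.79
(7) = -8.27
(8) = 4.43
(9) = -13.52
(10) = 6.79
(11) = 2.15
(12) = -1.87
(13) = 4.77
(14) = 1.52
(15) = 3.75
(16) = -0.61
(17) = -14.60
(18) = 8.06
(19) = 3.39
(20) = -1.00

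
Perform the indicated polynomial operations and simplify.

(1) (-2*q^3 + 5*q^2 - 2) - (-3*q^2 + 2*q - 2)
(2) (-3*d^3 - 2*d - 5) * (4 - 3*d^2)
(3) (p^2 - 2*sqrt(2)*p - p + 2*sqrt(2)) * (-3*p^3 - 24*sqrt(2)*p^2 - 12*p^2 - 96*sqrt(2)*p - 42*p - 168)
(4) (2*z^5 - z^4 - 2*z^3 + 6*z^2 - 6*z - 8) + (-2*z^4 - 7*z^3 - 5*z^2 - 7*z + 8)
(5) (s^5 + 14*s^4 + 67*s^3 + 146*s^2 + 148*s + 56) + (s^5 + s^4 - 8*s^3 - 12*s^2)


(1) = -2*q^3 + 8*q^2 - 2*q
(2) = 9*d^5 - 6*d^3 + 15*d^2 - 8*d - 20
(3) = -3*p^5 - 18*sqrt(2)*p^4 - 9*p^4 - 54*sqrt(2)*p^3 + 66*p^3 + 162*p^2 + 156*sqrt(2)*p^2 - 216*p + 252*sqrt(2)*p - 336*sqrt(2)
(4) = 2*z^5 - 3*z^4 - 9*z^3 + z^2 - 13*z
(5) = 2*s^5 + 15*s^4 + 59*s^3 + 134*s^2 + 148*s + 56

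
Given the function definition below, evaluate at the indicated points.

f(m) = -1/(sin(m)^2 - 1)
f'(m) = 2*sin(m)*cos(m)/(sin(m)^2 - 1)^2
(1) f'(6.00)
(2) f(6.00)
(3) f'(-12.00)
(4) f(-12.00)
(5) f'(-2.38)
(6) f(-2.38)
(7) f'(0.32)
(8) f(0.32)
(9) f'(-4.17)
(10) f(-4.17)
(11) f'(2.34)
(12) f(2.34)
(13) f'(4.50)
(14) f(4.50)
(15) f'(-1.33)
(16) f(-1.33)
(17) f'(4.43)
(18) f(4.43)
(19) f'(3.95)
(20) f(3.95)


(1) = -0.63
(2) = 1.08
(3) = 1.79
(4) = 1.40
(5) = 3.64
(6) = 1.91
(7) = 0.74
(8) = 1.11
(9) = -12.45
(10) = 3.75
(11) = -4.27
(12) = 2.07
(13) = 208.72
(14) = 22.50
(15) = -143.21
(16) = 17.58
(17) = 88.78
(18) = 12.88
(19) = 4.39
(20) = 2.10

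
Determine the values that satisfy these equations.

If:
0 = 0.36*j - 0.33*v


Then:
j = 0.916666666666667*v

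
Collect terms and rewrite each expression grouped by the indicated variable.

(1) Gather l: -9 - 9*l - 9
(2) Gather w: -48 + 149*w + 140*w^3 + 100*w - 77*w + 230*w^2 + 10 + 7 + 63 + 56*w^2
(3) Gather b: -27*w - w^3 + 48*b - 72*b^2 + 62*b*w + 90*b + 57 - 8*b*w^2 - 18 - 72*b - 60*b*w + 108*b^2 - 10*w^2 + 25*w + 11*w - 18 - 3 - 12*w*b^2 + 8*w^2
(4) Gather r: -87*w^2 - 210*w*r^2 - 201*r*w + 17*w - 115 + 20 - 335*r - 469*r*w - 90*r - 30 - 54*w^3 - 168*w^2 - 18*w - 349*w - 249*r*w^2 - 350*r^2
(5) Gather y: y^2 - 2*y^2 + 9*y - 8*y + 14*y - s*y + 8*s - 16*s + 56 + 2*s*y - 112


(1) = -9*l - 18
(2) = 140*w^3 + 286*w^2 + 172*w + 32
(3) = b^2*(36 - 12*w) + b*(-8*w^2 + 2*w + 66) - w^3 - 2*w^2 + 9*w + 18
(4) = r^2*(-210*w - 350) + r*(-249*w^2 - 670*w - 425) - 54*w^3 - 255*w^2 - 350*w - 125
(5) = -8*s - y^2 + y*(s + 15) - 56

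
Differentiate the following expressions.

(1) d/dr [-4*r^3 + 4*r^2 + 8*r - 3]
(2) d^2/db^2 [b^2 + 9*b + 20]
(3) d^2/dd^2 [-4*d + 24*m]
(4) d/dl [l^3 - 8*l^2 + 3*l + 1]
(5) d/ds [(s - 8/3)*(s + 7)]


(1) = -12*r^2 + 8*r + 8
(2) = 2
(3) = 0
(4) = 3*l^2 - 16*l + 3
(5) = 2*s + 13/3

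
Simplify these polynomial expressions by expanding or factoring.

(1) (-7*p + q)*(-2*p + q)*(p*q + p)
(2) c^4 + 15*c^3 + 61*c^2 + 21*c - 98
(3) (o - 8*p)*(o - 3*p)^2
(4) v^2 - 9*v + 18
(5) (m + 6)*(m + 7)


(1) = 14*p^3*q + 14*p^3 - 9*p^2*q^2 - 9*p^2*q + p*q^3 + p*q^2
(2) = (c - 1)*(c + 2)*(c + 7)^2
(3) = o^3 - 14*o^2*p + 57*o*p^2 - 72*p^3
(4) = (v - 6)*(v - 3)
(5) = m^2 + 13*m + 42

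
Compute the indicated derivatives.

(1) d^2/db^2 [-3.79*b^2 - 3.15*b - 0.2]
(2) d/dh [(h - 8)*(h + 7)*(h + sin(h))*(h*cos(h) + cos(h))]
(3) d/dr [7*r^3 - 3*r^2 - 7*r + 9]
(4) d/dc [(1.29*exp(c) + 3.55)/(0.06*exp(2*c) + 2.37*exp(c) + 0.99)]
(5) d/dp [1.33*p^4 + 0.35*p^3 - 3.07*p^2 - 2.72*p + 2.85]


(1) = -7.58000000000000
(2) = (h - 8)*(h + 1)*(h + 7)*(cos(h) + 1)*cos(h) + (h - 8)*(h + 1)*(h + sin(h))*cos(h) - (h - 8)*(h + 7)*(h + sin(h))*(h*sin(h) - sqrt(2)*cos(h + pi/4)) + (h + 1)*(h + 7)*(h + sin(h))*cos(h)
(3) = 21*r^2 - 6*r - 7
(4) = (-(0.12*exp(c) + 2.37)*(1.29*exp(c) + 3.55) + 0.0774*exp(2*c) + 3.0573*exp(c) + 1.2771)*exp(c)/(0.06*exp(2*c) + 2.37*exp(c) + 0.99)^2
(5) = 5.32*p^3 + 1.05*p^2 - 6.14*p - 2.72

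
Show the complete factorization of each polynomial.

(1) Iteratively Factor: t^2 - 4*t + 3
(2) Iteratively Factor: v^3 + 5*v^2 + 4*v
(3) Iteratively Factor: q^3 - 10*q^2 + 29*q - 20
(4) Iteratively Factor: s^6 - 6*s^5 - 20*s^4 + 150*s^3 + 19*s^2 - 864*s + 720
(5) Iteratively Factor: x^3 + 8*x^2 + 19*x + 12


(1) = (t - 1)*(t - 3)
(2) = (v + 4)*(v^2 + v) = v*(v + 4)*(v + 1)
(3) = (q - 1)*(q^2 - 9*q + 20) = (q - 4)*(q - 1)*(q - 5)
(4) = (s - 5)*(s^5 - s^4 - 25*s^3 + 25*s^2 + 144*s - 144) = (s - 5)*(s - 1)*(s^4 - 25*s^2 + 144) = (s - 5)*(s - 1)*(s + 4)*(s^3 - 4*s^2 - 9*s + 36) = (s - 5)*(s - 1)*(s + 3)*(s + 4)*(s^2 - 7*s + 12) = (s - 5)*(s - 3)*(s - 1)*(s + 3)*(s + 4)*(s - 4)
(5) = (x + 1)*(x^2 + 7*x + 12) = (x + 1)*(x + 4)*(x + 3)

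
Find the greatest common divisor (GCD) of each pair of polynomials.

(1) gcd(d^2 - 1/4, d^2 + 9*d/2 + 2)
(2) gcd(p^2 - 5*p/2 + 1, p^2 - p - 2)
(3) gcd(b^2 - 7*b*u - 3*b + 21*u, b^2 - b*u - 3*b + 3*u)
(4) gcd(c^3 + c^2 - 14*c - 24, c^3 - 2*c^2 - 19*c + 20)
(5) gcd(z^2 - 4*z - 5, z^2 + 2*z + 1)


(1) = d + 1/2
(2) = gcd((p - 2)*(p - 1/2), (p - 2)*(p + 1)) = p - 2
(3) = gcd((b - 3)*(b - 7*u), (b - 3)*(b - u)) = b - 3
(4) = gcd((c - 4)*(c + 2)*(c + 3), (c - 5)*(c - 1)*(c + 4)) = 1
(5) = z + 1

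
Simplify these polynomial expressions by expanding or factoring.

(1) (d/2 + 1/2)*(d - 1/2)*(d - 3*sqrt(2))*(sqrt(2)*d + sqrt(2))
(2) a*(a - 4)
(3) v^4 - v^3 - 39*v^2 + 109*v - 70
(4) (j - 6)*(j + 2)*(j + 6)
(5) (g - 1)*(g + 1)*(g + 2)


(1) = sqrt(2)*d^4/2 - 3*d^3 + 3*sqrt(2)*d^3/4 - 9*d^2/2 - sqrt(2)*d/4 + 3/2
(2) = a^2 - 4*a
(3) = (v - 5)*(v - 2)*(v - 1)*(v + 7)
(4) = j^3 + 2*j^2 - 36*j - 72
(5) = g^3 + 2*g^2 - g - 2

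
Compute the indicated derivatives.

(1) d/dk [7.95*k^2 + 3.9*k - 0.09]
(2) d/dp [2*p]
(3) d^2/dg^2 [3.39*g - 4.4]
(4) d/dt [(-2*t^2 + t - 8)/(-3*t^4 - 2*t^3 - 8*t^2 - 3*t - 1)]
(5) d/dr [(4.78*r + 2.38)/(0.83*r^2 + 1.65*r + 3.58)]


(1) = 15.9*k + 3.9
(2) = 2
(3) = 0
(4) = (-12*t^5 + 5*t^4 - 92*t^3 - 34*t^2 - 124*t - 25)/(9*t^8 + 12*t^7 + 52*t^6 + 50*t^5 + 82*t^4 + 52*t^3 + 25*t^2 + 6*t + 1)
(5) = (-3.9674*r^2 - 3.9508*r + 13.1854)/(0.6889*r^4 + 2.739*r^3 + 8.6653*r^2 + 11.814*r + 12.8164)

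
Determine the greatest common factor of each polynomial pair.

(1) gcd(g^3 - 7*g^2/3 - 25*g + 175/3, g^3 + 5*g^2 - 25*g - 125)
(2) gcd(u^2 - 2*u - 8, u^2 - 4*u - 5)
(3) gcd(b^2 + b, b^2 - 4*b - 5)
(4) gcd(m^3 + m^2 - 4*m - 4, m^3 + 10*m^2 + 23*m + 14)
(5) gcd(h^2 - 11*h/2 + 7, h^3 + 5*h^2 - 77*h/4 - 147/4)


(1) = gcd((g - 5)*(g - 7/3)*(g + 5), (g - 5)*(g + 5)^2) = g^2 - 25
(2) = 1
(3) = gcd(b*(b + 1), (b - 5)*(b + 1)) = b + 1
(4) = gcd((m - 2)*(m + 1)*(m + 2), (m + 1)*(m + 2)*(m + 7)) = m^2 + 3*m + 2
(5) = h - 7/2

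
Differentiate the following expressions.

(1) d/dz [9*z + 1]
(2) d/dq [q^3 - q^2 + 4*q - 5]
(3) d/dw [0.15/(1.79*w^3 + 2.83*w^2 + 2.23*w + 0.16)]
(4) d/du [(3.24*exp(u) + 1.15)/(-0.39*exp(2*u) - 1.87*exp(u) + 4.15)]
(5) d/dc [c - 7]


(1) = 9
(2) = 3*q^2 - 2*q + 4
(3) = (-0.8055*w^2 - 0.849*w - 0.3345)/(1.79*w^3 + 2.83*w^2 + 2.23*w + 0.16)^2
(4) = (1.2636*exp(2*u) + 0.897*exp(u) + 15.5965)*exp(u)/(0.1521*exp(4*u) + 1.4586*exp(3*u) + 0.2599*exp(2*u) - 15.521*exp(u) + 17.2225)
(5) = 1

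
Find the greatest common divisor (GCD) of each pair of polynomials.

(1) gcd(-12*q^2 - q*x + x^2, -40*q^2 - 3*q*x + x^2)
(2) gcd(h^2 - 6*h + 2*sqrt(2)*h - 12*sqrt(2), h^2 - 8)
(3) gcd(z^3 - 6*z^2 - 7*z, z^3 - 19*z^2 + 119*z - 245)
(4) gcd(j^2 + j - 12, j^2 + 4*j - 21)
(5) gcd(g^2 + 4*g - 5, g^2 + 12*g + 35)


(1) = gcd((-4*q + x)*(3*q + x), (-8*q + x)*(5*q + x)) = 1
(2) = gcd((h - 6)*(h + 2*sqrt(2)), (h - 2*sqrt(2))*(h + 2*sqrt(2))) = h + 2*sqrt(2)
(3) = z - 7
(4) = gcd((j - 3)*(j + 4), (j - 3)*(j + 7)) = j - 3
(5) = g + 5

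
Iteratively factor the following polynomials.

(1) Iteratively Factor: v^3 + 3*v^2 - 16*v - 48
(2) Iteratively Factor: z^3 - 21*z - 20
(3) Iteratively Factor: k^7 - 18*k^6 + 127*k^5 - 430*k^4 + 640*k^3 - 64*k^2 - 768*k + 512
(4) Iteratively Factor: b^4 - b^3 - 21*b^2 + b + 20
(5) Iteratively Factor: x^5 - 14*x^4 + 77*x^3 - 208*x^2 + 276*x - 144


(1) = (v - 4)*(v^2 + 7*v + 12) = (v - 4)*(v + 3)*(v + 4)
(2) = (z + 1)*(z^2 - z - 20) = (z - 5)*(z + 1)*(z + 4)
(3) = (k - 4)*(k^6 - 14*k^5 + 71*k^4 - 146*k^3 + 56*k^2 + 160*k - 128) = (k - 4)*(k + 1)*(k^5 - 15*k^4 + 86*k^3 - 232*k^2 + 288*k - 128) = (k - 4)*(k - 1)*(k + 1)*(k^4 - 14*k^3 + 72*k^2 - 160*k + 128) = (k - 4)^2*(k - 1)*(k + 1)*(k^3 - 10*k^2 + 32*k - 32) = (k - 4)^3*(k - 1)*(k + 1)*(k^2 - 6*k + 8) = (k - 4)^3*(k - 2)*(k - 1)*(k + 1)*(k - 4)
(4) = (b + 4)*(b^3 - 5*b^2 - b + 5) = (b + 1)*(b + 4)*(b^2 - 6*b + 5) = (b - 5)*(b + 1)*(b + 4)*(b - 1)
(5) = (x - 2)*(x^4 - 12*x^3 + 53*x^2 - 102*x + 72) = (x - 4)*(x - 2)*(x^3 - 8*x^2 + 21*x - 18) = (x - 4)*(x - 3)*(x - 2)*(x^2 - 5*x + 6) = (x - 4)*(x - 3)*(x - 2)^2*(x - 3)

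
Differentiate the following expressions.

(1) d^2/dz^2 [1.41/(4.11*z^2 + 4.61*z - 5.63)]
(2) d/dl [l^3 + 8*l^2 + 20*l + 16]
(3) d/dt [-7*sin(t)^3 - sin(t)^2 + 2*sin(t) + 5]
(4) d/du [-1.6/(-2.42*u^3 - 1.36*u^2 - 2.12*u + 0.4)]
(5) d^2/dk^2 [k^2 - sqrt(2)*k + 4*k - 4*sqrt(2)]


(1) = (-47.635722*z^2 - 53.430822*z + 1.41*(8.22*z + 4.61)*(16.44*z + 9.22) + 65.252826)/(4.11*z^2 + 4.61*z - 5.63)^3
(2) = 3*l^2 + 16*l + 20
(3) = (-21*sin(t)^2 - 2*sin(t) + 2)*cos(t)
(4) = (-11.616*u^2 - 4.352*u - 3.392)/(2.42*u^3 + 1.36*u^2 + 2.12*u - 0.4)^2
(5) = 2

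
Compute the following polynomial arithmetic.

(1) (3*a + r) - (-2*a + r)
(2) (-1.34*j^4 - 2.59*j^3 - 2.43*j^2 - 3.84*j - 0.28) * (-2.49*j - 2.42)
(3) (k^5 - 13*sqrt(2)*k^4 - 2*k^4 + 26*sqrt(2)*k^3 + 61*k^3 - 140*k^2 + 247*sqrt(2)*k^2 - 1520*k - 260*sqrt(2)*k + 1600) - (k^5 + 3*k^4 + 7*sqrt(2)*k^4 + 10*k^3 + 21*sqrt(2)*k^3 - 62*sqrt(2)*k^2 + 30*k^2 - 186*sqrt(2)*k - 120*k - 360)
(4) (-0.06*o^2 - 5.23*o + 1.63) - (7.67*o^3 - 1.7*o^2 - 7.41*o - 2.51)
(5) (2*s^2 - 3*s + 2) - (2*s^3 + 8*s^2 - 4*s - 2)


(1) = 5*a
(2) = 3.3366*j^5 + 9.6919*j^4 + 12.3185*j^3 + 15.4422*j^2 + 9.99*j + 0.6776
(3) = -20*sqrt(2)*k^4 - 5*k^4 + 5*sqrt(2)*k^3 + 51*k^3 - 170*k^2 + 309*sqrt(2)*k^2 - 1400*k - 74*sqrt(2)*k + 1960
(4) = -7.67*o^3 + 1.64*o^2 + 2.18*o + 4.14
(5) = -2*s^3 - 6*s^2 + s + 4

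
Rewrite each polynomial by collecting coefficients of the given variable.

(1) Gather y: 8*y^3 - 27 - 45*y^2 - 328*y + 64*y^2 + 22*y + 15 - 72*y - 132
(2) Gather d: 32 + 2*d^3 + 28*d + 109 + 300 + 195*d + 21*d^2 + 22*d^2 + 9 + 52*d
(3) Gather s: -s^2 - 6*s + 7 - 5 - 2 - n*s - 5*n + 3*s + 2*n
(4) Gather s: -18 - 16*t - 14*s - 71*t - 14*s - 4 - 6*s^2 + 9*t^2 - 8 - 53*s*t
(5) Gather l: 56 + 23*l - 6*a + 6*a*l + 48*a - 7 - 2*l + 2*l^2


(1) = 8*y^3 + 19*y^2 - 378*y - 144
(2) = 2*d^3 + 43*d^2 + 275*d + 450
(3) = -3*n - s^2 + s*(-n - 3)
(4) = -6*s^2 + s*(-53*t - 28) + 9*t^2 - 87*t - 30
(5) = 42*a + 2*l^2 + l*(6*a + 21) + 49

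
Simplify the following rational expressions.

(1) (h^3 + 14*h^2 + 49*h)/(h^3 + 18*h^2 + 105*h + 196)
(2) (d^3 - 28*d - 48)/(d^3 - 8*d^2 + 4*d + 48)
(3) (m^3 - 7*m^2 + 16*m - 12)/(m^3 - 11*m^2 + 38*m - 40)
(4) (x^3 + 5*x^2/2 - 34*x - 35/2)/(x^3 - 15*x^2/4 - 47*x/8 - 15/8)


(1) = h/(h + 4)
(2) = (d + 4)/(d - 4)
(3) = (m^2 - 5*m + 6)/(m^2 - 9*m + 20)
(4) = (4*x + 28)/(4*x + 3)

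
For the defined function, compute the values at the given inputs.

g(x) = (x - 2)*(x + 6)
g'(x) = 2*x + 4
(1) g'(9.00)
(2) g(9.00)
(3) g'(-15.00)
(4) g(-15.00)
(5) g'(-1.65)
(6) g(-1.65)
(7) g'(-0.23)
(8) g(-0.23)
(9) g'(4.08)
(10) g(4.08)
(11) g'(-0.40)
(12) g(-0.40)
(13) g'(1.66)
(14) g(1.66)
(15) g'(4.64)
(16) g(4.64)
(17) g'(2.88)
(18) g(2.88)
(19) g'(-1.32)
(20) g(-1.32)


(1) = 22.00
(2) = 105.00
(3) = -26.00
(4) = 153.00
(5) = 0.70
(6) = -15.88
(7) = 3.54
(8) = -12.87
(9) = 12.16
(10) = 20.97
(11) = 3.20
(12) = -13.44
(13) = 7.32
(14) = -2.60
(15) = 13.28
(16) = 28.09
(17) = 9.76
(18) = 7.81
(19) = 1.36
(20) = -15.54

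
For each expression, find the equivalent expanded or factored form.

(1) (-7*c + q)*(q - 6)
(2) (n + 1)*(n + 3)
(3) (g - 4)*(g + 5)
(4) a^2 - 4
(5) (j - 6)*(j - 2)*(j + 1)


(1) = -7*c*q + 42*c + q^2 - 6*q
(2) = n^2 + 4*n + 3
(3) = g^2 + g - 20
(4) = (a - 2)*(a + 2)
(5) = j^3 - 7*j^2 + 4*j + 12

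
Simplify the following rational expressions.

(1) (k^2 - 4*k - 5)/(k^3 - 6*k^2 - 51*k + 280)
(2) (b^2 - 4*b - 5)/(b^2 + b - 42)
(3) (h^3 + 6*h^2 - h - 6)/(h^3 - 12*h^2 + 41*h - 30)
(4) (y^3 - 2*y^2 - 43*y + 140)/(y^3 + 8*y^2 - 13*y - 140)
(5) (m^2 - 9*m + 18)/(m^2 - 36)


(1) = (k + 1)/(k^2 - k - 56)
(2) = (b^2 - 4*b - 5)/(b^2 + b - 42)
(3) = (h^2 + 7*h + 6)/(h^2 - 11*h + 30)
(4) = (y - 5)/(y + 5)
(5) = (m - 3)/(m + 6)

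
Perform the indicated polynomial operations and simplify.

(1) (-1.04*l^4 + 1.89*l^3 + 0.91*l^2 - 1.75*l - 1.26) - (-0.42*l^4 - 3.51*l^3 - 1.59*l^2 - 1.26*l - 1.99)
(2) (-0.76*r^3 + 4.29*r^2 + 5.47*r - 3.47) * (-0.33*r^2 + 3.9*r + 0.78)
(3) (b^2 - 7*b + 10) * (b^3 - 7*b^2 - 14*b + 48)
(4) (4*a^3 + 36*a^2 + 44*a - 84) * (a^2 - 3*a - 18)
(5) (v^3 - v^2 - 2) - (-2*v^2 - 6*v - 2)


(1) = -0.62*l^4 + 5.4*l^3 + 2.5*l^2 - 0.49*l + 0.73
(2) = 0.2508*r^5 - 4.3797*r^4 + 14.3331*r^3 + 25.8243*r^2 - 9.2664*r - 2.7066
(3) = b^5 - 14*b^4 + 45*b^3 + 76*b^2 - 476*b + 480
(4) = 4*a^5 + 24*a^4 - 136*a^3 - 864*a^2 - 540*a + 1512
(5) = v^3 + v^2 + 6*v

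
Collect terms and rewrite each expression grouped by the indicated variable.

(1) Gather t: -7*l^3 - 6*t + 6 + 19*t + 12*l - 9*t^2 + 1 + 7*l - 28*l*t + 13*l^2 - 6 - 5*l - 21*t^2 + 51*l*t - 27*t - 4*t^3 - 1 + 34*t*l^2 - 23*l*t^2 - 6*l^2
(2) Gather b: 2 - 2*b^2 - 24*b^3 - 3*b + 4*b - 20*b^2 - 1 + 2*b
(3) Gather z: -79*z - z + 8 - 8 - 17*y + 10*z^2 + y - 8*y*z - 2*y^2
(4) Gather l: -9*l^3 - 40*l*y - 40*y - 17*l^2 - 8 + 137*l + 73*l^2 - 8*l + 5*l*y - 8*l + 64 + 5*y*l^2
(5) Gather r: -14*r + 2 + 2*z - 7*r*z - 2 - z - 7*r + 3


(1) = -7*l^3 + 7*l^2 + 14*l - 4*t^3 + t^2*(-23*l - 30) + t*(34*l^2 + 23*l - 14)
(2) = -24*b^3 - 22*b^2 + 3*b + 1
(3) = -2*y^2 - 16*y + 10*z^2 + z*(-8*y - 80)
(4) = -9*l^3 + l^2*(5*y + 56) + l*(121 - 35*y) - 40*y + 56
(5) = r*(-7*z - 21) + z + 3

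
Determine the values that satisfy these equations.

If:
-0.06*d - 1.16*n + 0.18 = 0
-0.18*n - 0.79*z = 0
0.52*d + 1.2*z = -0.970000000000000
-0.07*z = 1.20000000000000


Then:
No Solution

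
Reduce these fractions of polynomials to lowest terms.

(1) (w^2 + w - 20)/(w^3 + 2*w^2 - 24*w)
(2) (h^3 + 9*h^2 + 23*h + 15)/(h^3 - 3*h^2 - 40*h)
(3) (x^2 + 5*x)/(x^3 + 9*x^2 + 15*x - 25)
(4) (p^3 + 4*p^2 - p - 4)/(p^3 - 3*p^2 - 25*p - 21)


(1) = (w + 5)/(w^2 + 6*w)
(2) = (h^2 + 4*h + 3)/(h^2 - 8*h)
(3) = x/(x^2 + 4*x - 5)
(4) = (p^2 + 3*p - 4)/(p^2 - 4*p - 21)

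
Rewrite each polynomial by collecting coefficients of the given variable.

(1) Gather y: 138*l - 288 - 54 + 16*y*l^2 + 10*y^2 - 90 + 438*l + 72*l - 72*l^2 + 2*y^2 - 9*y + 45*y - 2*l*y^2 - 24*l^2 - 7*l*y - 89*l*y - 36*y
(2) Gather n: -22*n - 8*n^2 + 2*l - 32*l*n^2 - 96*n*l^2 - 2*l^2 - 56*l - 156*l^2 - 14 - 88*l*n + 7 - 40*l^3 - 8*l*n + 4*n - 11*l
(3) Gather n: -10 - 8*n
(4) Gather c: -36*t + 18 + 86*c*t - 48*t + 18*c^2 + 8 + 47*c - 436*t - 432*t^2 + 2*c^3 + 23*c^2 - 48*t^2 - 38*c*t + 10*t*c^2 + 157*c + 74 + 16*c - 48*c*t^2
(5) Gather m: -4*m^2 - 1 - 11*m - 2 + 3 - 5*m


(1) = -96*l^2 + 648*l + y^2*(12 - 2*l) + y*(16*l^2 - 96*l) - 432
(2) = -40*l^3 - 158*l^2 - 65*l + n^2*(-32*l - 8) + n*(-96*l^2 - 96*l - 18) - 7
(3) = -8*n - 10
(4) = 2*c^3 + c^2*(10*t + 41) + c*(-48*t^2 + 48*t + 220) - 480*t^2 - 520*t + 100
(5) = -4*m^2 - 16*m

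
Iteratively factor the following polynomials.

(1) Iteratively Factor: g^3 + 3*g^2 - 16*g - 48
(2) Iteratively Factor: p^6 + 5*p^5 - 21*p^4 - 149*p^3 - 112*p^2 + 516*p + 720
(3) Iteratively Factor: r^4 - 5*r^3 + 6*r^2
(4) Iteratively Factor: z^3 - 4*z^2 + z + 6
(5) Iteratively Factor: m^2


(1) = (g - 4)*(g^2 + 7*g + 12) = (g - 4)*(g + 3)*(g + 4)
(2) = (p + 4)*(p^5 + p^4 - 25*p^3 - 49*p^2 + 84*p + 180) = (p - 2)*(p + 4)*(p^4 + 3*p^3 - 19*p^2 - 87*p - 90) = (p - 2)*(p + 2)*(p + 4)*(p^3 + p^2 - 21*p - 45) = (p - 2)*(p + 2)*(p + 3)*(p + 4)*(p^2 - 2*p - 15) = (p - 5)*(p - 2)*(p + 2)*(p + 3)*(p + 4)*(p + 3)
(3) = (r)*(r^3 - 5*r^2 + 6*r) = r*(r - 2)*(r^2 - 3*r) = r*(r - 3)*(r - 2)*(r)
(4) = (z + 1)*(z^2 - 5*z + 6) = (z - 3)*(z + 1)*(z - 2)
(5) = (m)*(m)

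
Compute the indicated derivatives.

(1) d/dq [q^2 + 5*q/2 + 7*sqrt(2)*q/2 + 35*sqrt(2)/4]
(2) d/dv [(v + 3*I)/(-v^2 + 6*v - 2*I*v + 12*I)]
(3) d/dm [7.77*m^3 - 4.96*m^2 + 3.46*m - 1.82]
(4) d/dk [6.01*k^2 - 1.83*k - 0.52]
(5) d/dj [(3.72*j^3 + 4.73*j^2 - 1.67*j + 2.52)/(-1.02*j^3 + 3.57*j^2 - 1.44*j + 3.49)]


(1) = 2*q + 5/2 + 7*sqrt(2)/2
(2) = (v^2 + 6*I*v - 6 - 6*I)/(v^4 + v^3*(-12 + 4*I) + v^2*(32 - 48*I) + v*(48 + 144*I) - 144)
(3) = 23.31*m^2 - 9.92*m + 3.46
(4) = 12.02*k - 1.83
(5) = (18.105*j^4 - 14.1204*j^3 + 45.8103*j^2 + 15.0226*j - 2.1995)/(1.0404*j^6 - 7.2828*j^5 + 15.6825*j^4 - 17.4012*j^3 + 26.9922*j^2 - 10.0512*j + 12.1801)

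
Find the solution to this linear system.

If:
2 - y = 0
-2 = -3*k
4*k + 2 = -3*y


Then:
No Solution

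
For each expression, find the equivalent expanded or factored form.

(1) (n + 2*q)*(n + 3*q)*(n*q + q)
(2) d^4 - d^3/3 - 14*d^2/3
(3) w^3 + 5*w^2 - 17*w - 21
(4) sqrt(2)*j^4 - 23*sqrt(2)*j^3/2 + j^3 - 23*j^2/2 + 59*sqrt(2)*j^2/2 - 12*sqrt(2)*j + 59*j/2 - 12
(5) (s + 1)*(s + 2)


(1) = n^3*q + 5*n^2*q^2 + n^2*q + 6*n*q^3 + 5*n*q^2 + 6*q^3
(2) = d^2*(d - 7/3)*(d + 2)
(3) = (w - 3)*(w + 1)*(w + 7)
(4) = (j - 8)*(j - 3)*(j - 1/2)*(sqrt(2)*j + 1)
(5) = s^2 + 3*s + 2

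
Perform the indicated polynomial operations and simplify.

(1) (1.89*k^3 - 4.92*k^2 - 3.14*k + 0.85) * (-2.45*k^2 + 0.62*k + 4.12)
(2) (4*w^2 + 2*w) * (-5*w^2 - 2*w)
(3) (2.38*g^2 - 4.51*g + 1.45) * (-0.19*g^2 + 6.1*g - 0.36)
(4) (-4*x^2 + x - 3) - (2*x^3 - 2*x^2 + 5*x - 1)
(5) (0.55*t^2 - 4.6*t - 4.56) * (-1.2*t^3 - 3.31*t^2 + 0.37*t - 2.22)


(1) = -4.6305*k^5 + 13.2258*k^4 + 12.4294*k^3 - 24.2997*k^2 - 12.4098*k + 3.502
(2) = -20*w^4 - 18*w^3 - 4*w^2
(3) = -0.4522*g^4 + 15.3749*g^3 - 28.6433*g^2 + 10.4686*g - 0.522
(4) = -2*x^3 - 2*x^2 - 4*x - 2
(5) = -0.66*t^5 + 3.6995*t^4 + 20.9015*t^3 + 12.1706*t^2 + 8.5248*t + 10.1232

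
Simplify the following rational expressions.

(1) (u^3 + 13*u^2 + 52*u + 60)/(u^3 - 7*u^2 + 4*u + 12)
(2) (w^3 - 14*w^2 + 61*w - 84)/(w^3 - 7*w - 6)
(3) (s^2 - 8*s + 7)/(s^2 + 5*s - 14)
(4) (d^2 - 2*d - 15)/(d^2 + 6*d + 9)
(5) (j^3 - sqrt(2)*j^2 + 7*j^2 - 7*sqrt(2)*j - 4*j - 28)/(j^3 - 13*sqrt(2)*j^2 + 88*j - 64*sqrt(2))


(1) = (u^3 + 13*u^2 + 52*u + 60)/(u^3 - 7*u^2 + 4*u + 12)
(2) = (w^2 - 11*w + 28)/(w^2 + 3*w + 2)
(3) = (s^2 - 8*s + 7)/(s^2 + 5*s - 14)
(4) = (d - 5)/(d + 3)
(5) = (j^3 + j^2*(7 - sqrt(2)) + j*(-7*sqrt(2) - 4) - 28)/(j^3 - 13*sqrt(2)*j^2 + 88*j - 64*sqrt(2))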